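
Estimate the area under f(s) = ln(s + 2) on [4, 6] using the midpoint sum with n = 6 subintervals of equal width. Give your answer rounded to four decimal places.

Δs = (6 − 4)/6 = 1/3.
Midpoints: 25/6, 4.5, 29/6, 31/6, 5.5, 35/6.
f(25/6) ≈ 1.8192, f(4.5) ≈ 1.8718, f(29/6) ≈ 1.9218, f(31/6) ≈ 1.9694, f(5.5) ≈ 2.0149, f(35/6) ≈ 2.0584.
Sum = Δs · [f(25/6) + f(4.5) + f(29/6) + ...].
Sum ≈ 3.8852.

3.8852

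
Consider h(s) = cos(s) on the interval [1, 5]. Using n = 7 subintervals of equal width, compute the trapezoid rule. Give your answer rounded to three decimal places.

Δs = (5 − 1)/7 = 4/7.
h(1) ≈ 0.540, h(11/7) ≈ -0.001, h(15/7) ≈ -0.541, h(19/7) ≈ -0.910, h(23/7) ≈ -0.990, h(27/7) ≈ -0.755, h(31/7) ≈ -0.280, h(5) ≈ 0.284.
T_7 = (Δs/2)·[h(s_0) + 2h(s_1) + ... + 2h(s_{6}) + h(s_7)].
Sum ≈ -1.751.

-1.751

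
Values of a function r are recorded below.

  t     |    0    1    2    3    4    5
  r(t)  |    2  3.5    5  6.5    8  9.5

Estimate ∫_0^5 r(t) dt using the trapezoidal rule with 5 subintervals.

28.75

Δt = 1.
T_5 = (1/2)·[2 + 2·3.5 + 2·5 + 2·6.5 + 2·8 + 9.5] = 28.75.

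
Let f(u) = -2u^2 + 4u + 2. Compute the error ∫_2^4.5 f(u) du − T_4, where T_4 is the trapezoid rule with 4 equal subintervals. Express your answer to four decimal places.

Exact integral: ∫_2^4.5 f(u) du ≈ -17.916667.
T_4 = -18.2421875.
Error ≈ -17.916667 − (-18.2421875) ≈ 0.3255.

0.3255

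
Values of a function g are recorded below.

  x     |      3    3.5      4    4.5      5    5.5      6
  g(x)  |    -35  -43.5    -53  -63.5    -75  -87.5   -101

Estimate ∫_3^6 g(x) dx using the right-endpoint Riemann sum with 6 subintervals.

-211.75

Δx = 0.5.
Sum = 0.5·[(-43.5) + (-53) + (-63.5) + (-75) + (-87.5) + (-101)] = -211.75.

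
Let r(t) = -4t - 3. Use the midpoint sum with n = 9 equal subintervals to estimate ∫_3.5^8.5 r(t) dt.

-135

Δt = (8.5 − 3.5)/9 = 5/9.
Midpoints: 34/9, 13/3, 44/9, 49/9, 6, 59/9, 64/9, 23/3, 74/9.
r(34/9) = -163/9, r(13/3) = -61/3, r(44/9) = -203/9, r(49/9) = -223/9, r(6) = -27, r(59/9) = -263/9, r(64/9) = -283/9, r(23/3) = -101/3, r(74/9) = -323/9.
Sum = Δt · [r(34/9) + r(13/3) + r(44/9) + ...].
Sum = -135.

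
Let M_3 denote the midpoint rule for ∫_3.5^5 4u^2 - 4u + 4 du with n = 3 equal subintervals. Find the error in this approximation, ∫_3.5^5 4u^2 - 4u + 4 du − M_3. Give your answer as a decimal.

0.125

Exact integral: ∫_3.5^5 f(u) du = 90.
M_3 = 89.875.
Error = 90 − 89.875 = 0.125.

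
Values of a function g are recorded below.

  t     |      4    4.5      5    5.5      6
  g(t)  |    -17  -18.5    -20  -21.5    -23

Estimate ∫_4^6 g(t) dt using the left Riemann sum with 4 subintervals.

-38.5

Δt = 0.5.
Sum = 0.5·[(-17) + (-18.5) + (-20) + (-21.5)] = -38.5.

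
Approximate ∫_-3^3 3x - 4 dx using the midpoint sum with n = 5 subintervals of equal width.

Δx = (3 − (-3))/5 = 1.2.
Midpoints: -2.4, -1.2, 0, 1.2, 2.4.
f(-2.4) = -11.2, f(-1.2) = -7.6, f(0) = -4, f(1.2) = -0.4, f(2.4) = 3.2.
Sum = Δx · [f(-2.4) + f(-1.2) + f(0) + f(1.2) + f(2.4)].
Sum = -24.

-24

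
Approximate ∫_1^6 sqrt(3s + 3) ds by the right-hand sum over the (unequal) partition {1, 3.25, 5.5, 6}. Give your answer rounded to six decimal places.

Subinterval widths: 2.25, 2.25, 0.5.
Right endpoints: 3.25, 5.5, 6.
f(3.25) ≈ 3.570714, f(5.5) ≈ 4.415880, f(6) ≈ 4.582576.
Sum = Σ Δs_i · f(s_i).
Sum ≈ 20.261126.

20.261126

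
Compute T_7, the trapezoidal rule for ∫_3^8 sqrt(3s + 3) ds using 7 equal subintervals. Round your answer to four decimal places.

Δs = (8 − 3)/7 = 5/7.
f(3) ≈ 3.4641, f(26/7) ≈ 3.7607, f(31/7) ≈ 4.0356, f(36/7) ≈ 4.2929, f(41/7) ≈ 4.5356, f(46/7) ≈ 4.7660, f(51/7) ≈ 4.9857, f(8) ≈ 5.1962.
T_7 = (Δs/2)·[f(s_0) + 2f(s_1) + ... + 2f(s_{6}) + f(s_7)].
Sum ≈ 21.9332.

21.9332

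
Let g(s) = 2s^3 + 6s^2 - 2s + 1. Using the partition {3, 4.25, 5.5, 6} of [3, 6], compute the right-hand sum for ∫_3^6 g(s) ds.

1266.8203125

Subinterval widths: 1.25, 1.25, 0.5.
Right endpoints: 4.25, 5.5, 6.
g(4.25) = 254.40625, g(5.5) = 504.25, g(6) = 637.
Sum = Σ Δs_i · g(s_i).
Sum = 1266.8203125.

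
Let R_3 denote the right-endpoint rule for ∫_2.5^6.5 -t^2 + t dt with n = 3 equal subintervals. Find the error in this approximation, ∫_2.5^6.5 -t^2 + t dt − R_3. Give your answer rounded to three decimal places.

Exact integral: ∫_2.5^6.5 f(t) dt ≈ -68.33333.
R_3 ≈ -90.85185.
Error ≈ -68.33333 − (-90.85185) ≈ 22.519.

22.519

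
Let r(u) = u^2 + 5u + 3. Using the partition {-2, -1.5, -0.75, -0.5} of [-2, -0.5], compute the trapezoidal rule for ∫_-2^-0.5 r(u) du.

Subinterval widths: 0.5, 0.75, 0.25.
r(-2) = -3, r(-1.5) = -2.25, r(-0.75) = -0.1875, r(-0.5) = 0.75.
On each subinterval the trapezoid contributes (Δu_i/2)·[r(u_{i-1}) + r(u_i)].
Sum = -2.15625.

-2.15625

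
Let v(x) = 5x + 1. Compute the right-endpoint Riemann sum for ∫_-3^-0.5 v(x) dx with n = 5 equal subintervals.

Δx = (-0.5 − (-3))/5 = 0.5.
Right endpoints: -2.5, -2, -1.5, -1, -0.5.
v(-2.5) = -11.5, v(-2) = -9, v(-1.5) = -6.5, v(-1) = -4, v(-0.5) = -1.5.
Sum = Δx · [v(-2.5) + v(-2) + v(-1.5) + v(-1) + v(-0.5)].
Sum = -16.25.

-16.25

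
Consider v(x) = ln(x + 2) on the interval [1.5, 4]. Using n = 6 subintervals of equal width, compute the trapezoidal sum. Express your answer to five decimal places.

Δx = (4 − 1.5)/6 = 5/12.
v(1.5) ≈ 1.25276, v(23/12) ≈ 1.36524, v(7/3) ≈ 1.46634, v(2.75) ≈ 1.55814, v(19/6) ≈ 1.64223, v(43/12) ≈ 1.71979, v(4) ≈ 1.79176.
T_6 = (Δx/2)·[v(x_0) + 2v(x_1) + ... + 2v(x_{5}) + v(x_6)].
Sum ≈ 3.86417.

3.86417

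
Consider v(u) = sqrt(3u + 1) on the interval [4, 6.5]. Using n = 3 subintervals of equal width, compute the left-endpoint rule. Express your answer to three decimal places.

Δu = (6.5 − 4)/3 = 5/6.
Left endpoints: 4, 29/6, 17/3.
v(4) ≈ 3.606, v(29/6) ≈ 3.937, v(17/3) ≈ 4.243.
Sum = Δu · [v(4) + v(29/6) + v(17/3)].
Sum ≈ 9.821.

9.821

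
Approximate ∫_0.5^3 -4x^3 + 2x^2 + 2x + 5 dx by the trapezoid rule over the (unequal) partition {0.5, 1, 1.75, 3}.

Subinterval widths: 0.5, 0.75, 1.25.
f(0.5) = 6, f(1) = 5, f(1.75) = -6.8125, f(3) = -79.
On each subinterval the trapezoid contributes (Δx_i/2)·[f(x_{i-1}) + f(x_i)].
Sum = -51.5625.

-51.5625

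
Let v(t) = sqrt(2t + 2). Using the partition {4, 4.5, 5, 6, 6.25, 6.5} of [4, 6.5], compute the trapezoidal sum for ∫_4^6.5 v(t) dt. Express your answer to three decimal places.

8.822

Subinterval widths: 0.5, 0.5, 1, 0.25, 0.25.
v(4) ≈ 3.162, v(4.5) ≈ 3.317, v(5) ≈ 3.464, v(6) ≈ 3.742, v(6.25) ≈ 3.808, v(6.5) ≈ 3.873.
On each subinterval the trapezoid contributes (Δt_i/2)·[v(t_{i-1}) + v(t_i)].
Sum ≈ 8.822.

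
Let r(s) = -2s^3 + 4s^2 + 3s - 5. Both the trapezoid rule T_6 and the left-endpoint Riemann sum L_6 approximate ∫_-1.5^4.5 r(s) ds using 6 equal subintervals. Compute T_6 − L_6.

-49.5

T_6 = -84.5.
L_6 = -35.
T_6 − L_6 = -49.5.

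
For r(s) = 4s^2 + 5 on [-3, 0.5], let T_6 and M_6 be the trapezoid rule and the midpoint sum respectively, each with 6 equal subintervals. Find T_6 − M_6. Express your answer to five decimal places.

1.19097

T_6 ≈ 54.4606481.
M_6 ≈ 53.2696759.
T_6 − M_6 ≈ 1.19097.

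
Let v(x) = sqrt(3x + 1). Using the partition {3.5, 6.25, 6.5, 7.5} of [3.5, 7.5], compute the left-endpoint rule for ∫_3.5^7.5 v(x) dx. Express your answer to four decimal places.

Subinterval widths: 2.75, 0.25, 1.
Left endpoints: 3.5, 6.25, 6.5.
v(3.5) ≈ 3.3912, v(6.25) ≈ 4.4441, v(6.5) ≈ 4.5277.
Sum = Σ Δx_i · v(x_i).
Sum ≈ 14.9644.

14.9644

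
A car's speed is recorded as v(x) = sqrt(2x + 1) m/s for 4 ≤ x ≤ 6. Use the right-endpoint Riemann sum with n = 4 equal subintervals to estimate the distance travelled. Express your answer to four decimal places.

Δx = (6 − 4)/4 = 0.5.
Right endpoints: 4.5, 5, 5.5, 6.
v(4.5) ≈ 3.1623, v(5) ≈ 3.3166, v(5.5) ≈ 3.4641, v(6) ≈ 3.6056.
Sum = Δx · [v(4.5) + v(5) + v(5.5) + v(6)].
Sum ≈ 6.7743.

6.7743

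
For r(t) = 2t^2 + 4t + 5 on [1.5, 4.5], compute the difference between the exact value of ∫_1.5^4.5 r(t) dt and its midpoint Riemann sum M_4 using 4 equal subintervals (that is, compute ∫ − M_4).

Exact integral: ∫_1.5^4.5 r(t) dt = 109.5.
M_4 = 109.21875.
Error = 109.5 − 109.21875 = 0.28125.

0.28125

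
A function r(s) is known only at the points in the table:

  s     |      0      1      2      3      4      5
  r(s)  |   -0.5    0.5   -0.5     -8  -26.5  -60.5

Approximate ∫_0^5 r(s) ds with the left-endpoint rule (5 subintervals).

Δs = 1.
Sum = 1·[(-0.5) + 0.5 + (-0.5) + (-8) + (-26.5)] = -35.

-35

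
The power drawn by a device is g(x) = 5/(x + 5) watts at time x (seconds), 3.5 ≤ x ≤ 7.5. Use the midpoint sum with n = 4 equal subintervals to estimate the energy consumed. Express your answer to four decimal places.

Δx = (7.5 − 3.5)/4 = 1.
Midpoints: 4, 5, 6, 7.
g(4) = 5/9, g(5) = 0.5, g(6) = 5/11, g(7) = 5/12.
Sum = Δx · [g(4) + g(5) + g(6) + g(7)].
Sum ≈ 1.9268.

1.9268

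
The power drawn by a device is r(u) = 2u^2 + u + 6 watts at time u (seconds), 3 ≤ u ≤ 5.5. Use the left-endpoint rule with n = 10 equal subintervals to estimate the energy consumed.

Δu = (5.5 − 3)/10 = 0.25.
Left endpoints: 3, 3.25, 3.5, 3.75, 4, 4.25, 4.5, 4.75, 5, 5.25.
r(3) = 27, r(3.25) = 30.375, r(3.5) = 34, r(3.75) = 37.875, r(4) = 42, r(4.25) = 46.375, r(4.5) = 51, r(4.75) = 55.875, r(5) = 61, r(5.25) = 66.375.
Sum = Δu · [r(3) + r(3.25) + r(3.5) + ...].
Sum = 112.96875.

112.96875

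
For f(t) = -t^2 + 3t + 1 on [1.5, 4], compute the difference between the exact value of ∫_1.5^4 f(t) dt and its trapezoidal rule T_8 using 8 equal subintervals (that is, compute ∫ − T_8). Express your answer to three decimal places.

0.041

Exact integral: ∫_1.5^4 f(t) dt ≈ 2.91667.
T_8 ≈ 2.87598.
Error ≈ 2.91667 − 2.87598 ≈ 0.041.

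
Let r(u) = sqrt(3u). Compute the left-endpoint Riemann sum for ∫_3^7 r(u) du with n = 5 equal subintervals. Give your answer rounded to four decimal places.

Δu = (7 − 3)/5 = 0.8.
Left endpoints: 3, 3.8, 4.6, 5.4, 6.2.
r(3) ≈ 3.0000, r(3.8) ≈ 3.3764, r(4.6) ≈ 3.7148, r(5.4) ≈ 4.0249, r(6.2) ≈ 4.3128.
Sum = Δu · [r(3) + r(3.8) + r(4.6) + r(5.4) + r(6.2)].
Sum ≈ 14.7431.

14.7431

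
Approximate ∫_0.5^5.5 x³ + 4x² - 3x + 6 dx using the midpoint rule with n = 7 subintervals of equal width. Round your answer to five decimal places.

432.65306

Δx = (5.5 − 0.5)/7 = 5/7.
Midpoints: 6/7, 11/7, 16/7, 3, 26/7, 31/7, 36/7.
f(6/7) = 2400/343, f(11/7) = 5160/343, f(16/7) = 10970/343, f(3) = 60, f(26/7) = 34740/343, f(31/7) = 54200/343, f(36/7) = 79710/343.
Sum = Δx · [f(6/7) + f(11/7) + f(16/7) + ...].
Sum ≈ 432.65306.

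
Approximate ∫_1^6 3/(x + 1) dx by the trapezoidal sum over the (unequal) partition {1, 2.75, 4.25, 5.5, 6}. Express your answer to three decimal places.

Subinterval widths: 1.75, 1.5, 1.25, 0.5.
f(1) = 1.5, f(2.75) = 0.8, f(4.25) = 4/7, f(5.5) = 6/13, f(6) = 3/7.
On each subinterval the trapezoid contributes (Δx_i/2)·[f(x_{i-1}) + f(x_i)].
Sum ≈ 3.909.

3.909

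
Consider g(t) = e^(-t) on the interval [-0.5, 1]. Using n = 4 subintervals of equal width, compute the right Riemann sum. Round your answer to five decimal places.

Δt = (1 − (-0.5))/4 = 0.375.
Right endpoints: -0.125, 0.25, 0.625, 1.
g(-0.125) ≈ 1.13315, g(0.25) ≈ 0.77880, g(0.625) ≈ 0.53526, g(1) ≈ 0.36788.
Sum = Δt · [g(-0.125) + g(0.25) + g(0.625) + g(1)].
Sum ≈ 1.05566.

1.05566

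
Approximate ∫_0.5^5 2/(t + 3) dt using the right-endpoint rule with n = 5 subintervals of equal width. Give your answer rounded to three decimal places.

1.518

Δt = (5 − 0.5)/5 = 0.9.
Right endpoints: 1.4, 2.3, 3.2, 4.1, 5.
f(1.4) = 5/11, f(2.3) = 20/53, f(3.2) = 10/31, f(4.1) = 20/71, f(5) = 0.25.
Sum = Δt · [f(1.4) + f(2.3) + f(3.2) + f(4.1) + f(5)].
Sum ≈ 1.518.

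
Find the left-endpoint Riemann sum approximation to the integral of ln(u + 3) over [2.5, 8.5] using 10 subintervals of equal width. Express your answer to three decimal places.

Δu = (8.5 − 2.5)/10 = 0.6.
Left endpoints: 2.5, 3.1, 3.7, 4.3, 4.9, 5.5, 6.1, 6.7, 7.3, 7.9.
f(2.5) ≈ 1.705, f(3.1) ≈ 1.808, f(3.7) ≈ 1.902, f(4.3) ≈ 1.988, f(4.9) ≈ 2.067, f(5.5) ≈ 2.140, f(6.1) ≈ 2.208, f(6.7) ≈ 2.272, f(7.3) ≈ 2.332, f(7.9) ≈ 2.389.
Sum = Δu · [f(2.5) + f(3.1) + f(3.7) + ...].
Sum ≈ 12.487.

12.487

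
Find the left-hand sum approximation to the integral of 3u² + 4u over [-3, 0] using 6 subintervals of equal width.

13.125

Δu = (0 − (-3))/6 = 0.5.
Left endpoints: -3, -2.5, -2, -1.5, -1, -0.5.
f(-3) = 15, f(-2.5) = 8.75, f(-2) = 4, f(-1.5) = 0.75, f(-1) = -1, f(-0.5) = -1.25.
Sum = Δu · [f(-3) + f(-2.5) + f(-2) + ...].
Sum = 13.125.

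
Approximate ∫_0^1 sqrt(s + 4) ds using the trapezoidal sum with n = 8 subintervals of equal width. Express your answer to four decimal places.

2.1202

Δs = (1 − 0)/8 = 0.125.
f(0) ≈ 2.0000, f(0.125) ≈ 2.0310, f(0.25) ≈ 2.0616, f(0.375) ≈ 2.0917, f(0.5) ≈ 2.1213, f(0.625) ≈ 2.1506, f(0.75) ≈ 2.1794, f(0.875) ≈ 2.2079, f(1) ≈ 2.2361.
T_8 = (Δs/2)·[f(s_0) + 2f(s_1) + ... + 2f(s_{7}) + f(s_8)].
Sum ≈ 2.1202.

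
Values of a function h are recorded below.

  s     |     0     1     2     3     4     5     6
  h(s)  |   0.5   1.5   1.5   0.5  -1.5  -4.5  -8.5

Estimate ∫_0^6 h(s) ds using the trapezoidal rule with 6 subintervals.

Δs = 1.
T_6 = (1/2)·[0.5 + 2·1.5 + 2·1.5 + 2·0.5 + 2·(-1.5) + 2·(-4.5) + (-8.5)] = -6.5.

-6.5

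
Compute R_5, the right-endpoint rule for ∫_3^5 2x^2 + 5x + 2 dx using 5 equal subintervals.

117.84

Δx = (5 − 3)/5 = 0.4.
Right endpoints: 3.4, 3.8, 4.2, 4.6, 5.
f(3.4) = 42.12, f(3.8) = 49.88, f(4.2) = 58.28, f(4.6) = 67.32, f(5) = 77.
Sum = Δx · [f(3.4) + f(3.8) + f(4.2) + f(4.6) + f(5)].
Sum = 117.84.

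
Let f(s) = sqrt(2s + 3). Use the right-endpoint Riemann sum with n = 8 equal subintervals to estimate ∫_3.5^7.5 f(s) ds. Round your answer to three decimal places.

15.183

Δs = (7.5 − 3.5)/8 = 0.5.
Right endpoints: 4, 4.5, 5, 5.5, 6, 6.5, 7, 7.5.
f(4) ≈ 3.317, f(4.5) ≈ 3.464, f(5) ≈ 3.606, f(5.5) ≈ 3.742, f(6) ≈ 3.873, f(6.5) ≈ 4.000, f(7) ≈ 4.123, f(7.5) ≈ 4.243.
Sum = Δs · [f(4) + f(4.5) + f(5) + ...].
Sum ≈ 15.183.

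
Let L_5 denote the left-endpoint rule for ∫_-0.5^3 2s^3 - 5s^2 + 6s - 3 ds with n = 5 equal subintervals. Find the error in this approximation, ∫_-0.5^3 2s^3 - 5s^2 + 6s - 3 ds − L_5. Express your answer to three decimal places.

Exact integral: ∫_-0.5^3 f(s) ds ≈ 11.01042.
L_5 = 0.7.
Error ≈ 11.01042 − 0.7 ≈ 10.310.

10.310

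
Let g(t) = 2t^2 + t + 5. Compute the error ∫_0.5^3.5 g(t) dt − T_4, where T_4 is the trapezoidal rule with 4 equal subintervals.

Exact integral: ∫_0.5^3.5 g(t) dt = 49.5.
T_4 = 50.0625.
Error = 49.5 − 50.0625 = -0.5625.

-0.5625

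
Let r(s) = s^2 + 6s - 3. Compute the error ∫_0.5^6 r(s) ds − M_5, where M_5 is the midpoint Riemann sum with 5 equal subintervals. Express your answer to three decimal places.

Exact integral: ∫_0.5^6 r(s) ds ≈ 162.70833.
M_5 = 162.15375.
Error ≈ 162.70833 − 162.15375 ≈ 0.555.

0.555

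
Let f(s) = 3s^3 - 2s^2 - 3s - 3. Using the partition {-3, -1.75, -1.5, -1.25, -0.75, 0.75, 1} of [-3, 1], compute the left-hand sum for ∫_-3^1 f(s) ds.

Subinterval widths: 1.25, 0.25, 0.25, 0.5, 1.5, 0.25.
Left endpoints: -3, -1.75, -1.5, -1.25, -0.75, 0.75.
f(-3) = -93, f(-1.75) = -19.953125, f(-1.5) = -13.125, f(-1.25) = -8.234375, f(-0.75) = -3.140625, f(0.75) = -5.109375.
Sum = Σ Δs_i · f(s_i).
Sum = -134.625.

-134.625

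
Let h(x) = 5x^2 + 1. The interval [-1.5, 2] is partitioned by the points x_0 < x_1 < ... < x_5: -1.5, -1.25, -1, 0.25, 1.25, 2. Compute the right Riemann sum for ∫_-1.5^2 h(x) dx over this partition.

Subinterval widths: 0.25, 0.25, 1.25, 1, 0.75.
Right endpoints: -1.25, -1, 0.25, 1.25, 2.
h(-1.25) = 8.8125, h(-1) = 6, h(0.25) = 1.3125, h(1.25) = 8.8125, h(2) = 21.
Sum = Σ Δx_i · h(x_i).
Sum = 29.90625.

29.90625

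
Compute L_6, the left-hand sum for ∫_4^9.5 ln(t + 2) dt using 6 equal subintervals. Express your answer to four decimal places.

Δt = (9.5 − 4)/6 = 11/12.
Left endpoints: 4, 59/12, 35/6, 6.75, 23/3, 103/12.
f(4) ≈ 1.7918, f(59/12) ≈ 1.9339, f(35/6) ≈ 2.0584, f(6.75) ≈ 2.1691, f(23/3) ≈ 2.2687, f(103/12) ≈ 2.3593.
Sum = Δt · [f(4) + f(59/12) + f(35/6) + ...].
Sum ≈ 11.5327.

11.5327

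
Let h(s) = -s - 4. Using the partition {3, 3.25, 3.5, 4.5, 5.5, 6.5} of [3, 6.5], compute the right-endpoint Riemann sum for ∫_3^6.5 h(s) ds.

-32.1875

Subinterval widths: 0.25, 0.25, 1, 1, 1.
Right endpoints: 3.25, 3.5, 4.5, 5.5, 6.5.
h(3.25) = -7.25, h(3.5) = -7.5, h(4.5) = -8.5, h(5.5) = -9.5, h(6.5) = -10.5.
Sum = Σ Δs_i · h(s_i).
Sum = -32.1875.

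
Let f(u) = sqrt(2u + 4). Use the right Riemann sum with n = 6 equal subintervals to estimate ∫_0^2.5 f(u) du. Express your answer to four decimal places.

6.5393

Δu = (2.5 − 0)/6 = 5/12.
Right endpoints: 5/12, 5/6, 1.25, 5/3, 25/12, 2.5.
f(5/12) ≈ 2.1985, f(5/6) ≈ 2.3805, f(1.25) ≈ 2.5495, f(5/3) ≈ 2.7080, f(25/12) ≈ 2.8577, f(2.5) ≈ 3.0000.
Sum = Δu · [f(5/12) + f(5/6) + f(1.25) + ...].
Sum ≈ 6.5393.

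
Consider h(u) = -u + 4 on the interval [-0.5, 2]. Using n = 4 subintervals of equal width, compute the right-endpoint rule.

7.34375

Δu = (2 − (-0.5))/4 = 0.625.
Right endpoints: 0.125, 0.75, 1.375, 2.
h(0.125) = 3.875, h(0.75) = 3.25, h(1.375) = 2.625, h(2) = 2.
Sum = Δu · [h(0.125) + h(0.75) + h(1.375) + h(2)].
Sum = 7.34375.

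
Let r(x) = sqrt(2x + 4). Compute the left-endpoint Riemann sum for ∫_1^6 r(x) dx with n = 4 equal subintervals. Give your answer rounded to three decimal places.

Δx = (6 − 1)/4 = 1.25.
Left endpoints: 1, 2.25, 3.5, 4.75.
r(1) ≈ 2.449, r(2.25) ≈ 2.915, r(3.5) ≈ 3.317, r(4.75) ≈ 3.674.
Sum = Δx · [r(1) + r(2.25) + r(3.5) + r(4.75)].
Sum ≈ 15.445.

15.445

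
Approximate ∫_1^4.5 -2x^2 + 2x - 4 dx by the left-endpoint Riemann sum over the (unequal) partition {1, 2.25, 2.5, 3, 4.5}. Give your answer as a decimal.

-37.15625

Subinterval widths: 1.25, 0.25, 0.5, 1.5.
Left endpoints: 1, 2.25, 2.5, 3.
f(1) = -4, f(2.25) = -9.625, f(2.5) = -11.5, f(3) = -16.
Sum = Σ Δx_i · f(x_i).
Sum = -37.15625.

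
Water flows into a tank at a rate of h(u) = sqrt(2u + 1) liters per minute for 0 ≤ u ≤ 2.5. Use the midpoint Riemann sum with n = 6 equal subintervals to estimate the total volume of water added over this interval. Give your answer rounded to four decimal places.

Δu = (2.5 − 0)/6 = 5/12.
Midpoints: 5/24, 0.625, 25/24, 35/24, 1.875, 55/24.
h(5/24) ≈ 1.1902, h(0.625) ≈ 1.5000, h(25/24) ≈ 1.7559, h(35/24) ≈ 1.9791, h(1.875) ≈ 2.1794, h(55/24) ≈ 2.3629.
Sum = Δu · [h(5/24) + h(0.625) + h(25/24) + ...].
Sum ≈ 4.5698.

4.5698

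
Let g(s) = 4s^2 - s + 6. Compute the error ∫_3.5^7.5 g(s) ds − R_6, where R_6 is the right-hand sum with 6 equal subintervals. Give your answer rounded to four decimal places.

-58.5185

Exact integral: ∫_3.5^7.5 g(s) ds ≈ 507.333333.
R_6 ≈ 565.851852.
Error ≈ 507.333333 − 565.851852 ≈ -58.5185.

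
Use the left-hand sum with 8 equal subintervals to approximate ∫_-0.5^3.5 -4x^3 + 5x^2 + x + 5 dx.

-27.5

Δx = (3.5 − (-0.5))/8 = 0.5.
Left endpoints: -0.5, 0, 0.5, 1, 1.5, 2, 2.5, 3.
f(-0.5) = 6.25, f(0) = 5, f(0.5) = 6.25, f(1) = 7, f(1.5) = 4.25, f(2) = -5, f(2.5) = -23.75, f(3) = -55.
Sum = Δx · [f(-0.5) + f(0) + f(0.5) + ...].
Sum = -27.5.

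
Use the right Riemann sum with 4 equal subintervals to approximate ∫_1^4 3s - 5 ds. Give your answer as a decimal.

Δs = (4 − 1)/4 = 0.75.
Right endpoints: 1.75, 2.5, 3.25, 4.
f(1.75) = 0.25, f(2.5) = 2.5, f(3.25) = 4.75, f(4) = 7.
Sum = Δs · [f(1.75) + f(2.5) + f(3.25) + f(4)].
Sum = 10.875.

10.875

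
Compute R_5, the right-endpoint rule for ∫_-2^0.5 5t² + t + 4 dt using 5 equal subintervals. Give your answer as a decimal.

18.125

Δt = (0.5 − (-2))/5 = 0.5.
Right endpoints: -1.5, -1, -0.5, 0, 0.5.
f(-1.5) = 13.75, f(-1) = 8, f(-0.5) = 4.75, f(0) = 4, f(0.5) = 5.75.
Sum = Δt · [f(-1.5) + f(-1) + f(-0.5) + f(0) + f(0.5)].
Sum = 18.125.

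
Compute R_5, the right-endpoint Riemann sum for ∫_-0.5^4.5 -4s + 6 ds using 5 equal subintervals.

Δs = (4.5 − (-0.5))/5 = 1.
Right endpoints: 0.5, 1.5, 2.5, 3.5, 4.5.
f(0.5) = 4, f(1.5) = 0, f(2.5) = -4, f(3.5) = -8, f(4.5) = -12.
Sum = Δs · [f(0.5) + f(1.5) + f(2.5) + f(3.5) + f(4.5)].
Sum = -20.

-20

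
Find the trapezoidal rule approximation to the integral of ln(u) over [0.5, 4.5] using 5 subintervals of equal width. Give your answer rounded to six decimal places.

3.026248

Δu = (4.5 − 0.5)/5 = 0.8.
f(0.5) ≈ -0.693147, f(1.3) ≈ 0.262364, f(2.1) ≈ 0.741937, f(2.9) ≈ 1.064711, f(3.7) ≈ 1.308333, f(4.5) ≈ 1.504077.
T_5 = (Δu/2)·[f(u_0) + 2f(u_1) + ... + 2f(u_{4}) + f(u_5)].
Sum ≈ 3.026248.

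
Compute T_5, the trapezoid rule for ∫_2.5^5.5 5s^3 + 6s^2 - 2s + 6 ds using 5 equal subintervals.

1402.38

Δs = (5.5 − 2.5)/5 = 0.6.
f(2.5) = 116.625, f(3.1) = 206.415, f(3.7) = 334.005, f(4.3) = 505.875, f(4.9) = 728.505, f(5.5) = 1008.375.
T_5 = (Δs/2)·[f(s_0) + 2f(s_1) + ... + 2f(s_{4}) + f(s_5)].
Sum = 1402.38.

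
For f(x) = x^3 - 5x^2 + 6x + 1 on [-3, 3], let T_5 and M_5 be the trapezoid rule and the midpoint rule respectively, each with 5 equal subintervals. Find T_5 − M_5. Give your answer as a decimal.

-10.8

T_5 = -91.2.
M_5 = -80.4.
T_5 − M_5 = -10.8.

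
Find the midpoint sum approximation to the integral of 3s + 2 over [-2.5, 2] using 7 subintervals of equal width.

5.625

Δs = (2 − (-2.5))/7 = 9/14.
Midpoints: -61/28, -43/28, -25/28, -0.25, 11/28, 29/28, 47/28.
f(-61/28) = -127/28, f(-43/28) = -73/28, f(-25/28) = -19/28, f(-0.25) = 1.25, f(11/28) = 89/28, f(29/28) = 143/28, f(47/28) = 197/28.
Sum = Δs · [f(-61/28) + f(-43/28) + f(-25/28) + ...].
Sum = 5.625.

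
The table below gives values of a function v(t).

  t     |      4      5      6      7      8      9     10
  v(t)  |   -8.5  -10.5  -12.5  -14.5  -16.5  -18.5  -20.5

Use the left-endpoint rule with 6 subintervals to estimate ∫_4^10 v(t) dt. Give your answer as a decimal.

-81

Δt = 1.
Sum = 1·[(-8.5) + (-10.5) + (-12.5) + (-14.5) + (-16.5) + (-18.5)] = -81.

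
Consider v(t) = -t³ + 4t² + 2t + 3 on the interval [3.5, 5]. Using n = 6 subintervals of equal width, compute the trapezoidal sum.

Δt = (5 − 3.5)/6 = 0.25.
v(3.5) = 16.125, v(3.75) = 14.015625, v(4) = 11, v(4.25) = 6.984375, v(4.5) = 1.875, v(4.75) = -4.421875, v(5) = -12.
T_6 = (Δt/2)·[v(t_0) + 2v(t_1) + ... + 2v(t_{5}) + v(t_6)].
Sum = 7.87890625.

7.87890625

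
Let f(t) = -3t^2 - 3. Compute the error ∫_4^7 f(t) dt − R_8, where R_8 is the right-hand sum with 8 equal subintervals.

18.7734375

Exact integral: ∫_4^7 f(t) dt = -288.
R_8 = -306.7734375.
Error = -288 − (-306.7734375) = 18.7734375.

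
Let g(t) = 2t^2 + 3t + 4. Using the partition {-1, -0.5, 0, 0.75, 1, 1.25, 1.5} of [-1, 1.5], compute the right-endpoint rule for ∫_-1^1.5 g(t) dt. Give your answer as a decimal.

17.25

Subinterval widths: 0.5, 0.5, 0.75, 0.25, 0.25, 0.25.
Right endpoints: -0.5, 0, 0.75, 1, 1.25, 1.5.
g(-0.5) = 3, g(0) = 4, g(0.75) = 7.375, g(1) = 9, g(1.25) = 10.875, g(1.5) = 13.
Sum = Σ Δt_i · g(t_i).
Sum = 17.25.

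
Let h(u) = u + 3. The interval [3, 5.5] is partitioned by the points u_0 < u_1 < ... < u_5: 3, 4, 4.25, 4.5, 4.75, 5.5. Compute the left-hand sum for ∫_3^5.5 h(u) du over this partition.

17.25

Subinterval widths: 1, 0.25, 0.25, 0.25, 0.75.
Left endpoints: 3, 4, 4.25, 4.5, 4.75.
h(3) = 6, h(4) = 7, h(4.25) = 7.25, h(4.5) = 7.5, h(4.75) = 7.75.
Sum = Σ Δu_i · h(u_i).
Sum = 17.25.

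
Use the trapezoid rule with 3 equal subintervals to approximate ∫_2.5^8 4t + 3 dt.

132

Δt = (8 − 2.5)/3 = 11/6.
f(2.5) = 13, f(13/3) = 61/3, f(37/6) = 83/3, f(8) = 35.
T_3 = (Δt/2)·[f(t_0) + 2f(t_1) + 2f(t_2) + f(t_3)].
Sum = 132.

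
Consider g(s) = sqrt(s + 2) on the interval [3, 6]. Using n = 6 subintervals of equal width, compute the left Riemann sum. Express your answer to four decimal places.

7.4823

Δs = (6 − 3)/6 = 0.5.
Left endpoints: 3, 3.5, 4, 4.5, 5, 5.5.
g(3) ≈ 2.2361, g(3.5) ≈ 2.3452, g(4) ≈ 2.4495, g(4.5) ≈ 2.5495, g(5) ≈ 2.6458, g(5.5) ≈ 2.7386.
Sum = Δs · [g(3) + g(3.5) + g(4) + ...].
Sum ≈ 7.4823.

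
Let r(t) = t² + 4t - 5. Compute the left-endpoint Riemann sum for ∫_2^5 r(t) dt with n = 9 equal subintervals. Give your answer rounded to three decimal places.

60.556

Δt = (5 − 2)/9 = 1/3.
Left endpoints: 2, 7/3, 8/3, 3, 10/3, 11/3, 4, 13/3, 14/3.
r(2) = 7, r(7/3) = 88/9, r(8/3) = 115/9, r(3) = 16, r(10/3) = 175/9, r(11/3) = 208/9, r(4) = 27, r(13/3) = 280/9, r(14/3) = 319/9.
Sum = Δt · [r(2) + r(7/3) + r(8/3) + ...].
Sum ≈ 60.556.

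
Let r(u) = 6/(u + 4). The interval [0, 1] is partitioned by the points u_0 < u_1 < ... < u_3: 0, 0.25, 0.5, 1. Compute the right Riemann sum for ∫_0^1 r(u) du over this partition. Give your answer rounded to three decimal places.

Subinterval widths: 0.25, 0.25, 0.5.
Right endpoints: 0.25, 0.5, 1.
r(0.25) = 24/17, r(0.5) = 4/3, r(1) = 1.2.
Sum = Σ Δu_i · r(u_i).
Sum ≈ 1.286.

1.286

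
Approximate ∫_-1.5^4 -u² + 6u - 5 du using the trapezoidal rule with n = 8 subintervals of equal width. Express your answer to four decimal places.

Δu = (4 − (-1.5))/8 = 0.6875.
f(-1.5) = -16.25, f(-0.8125) = -10.53515625, f(-0.125) = -5.765625, f(0.5625) = -1.94140625, f(1.25) = 0.9375, f(1.9375) = 2.87109375, f(2.625) = 3.859375, f(3.3125) = 3.90234375, f(4) = 3.
T_8 = (Δu/2)·[f(u_0) + 2f(u_1) + ... + 2f(u_{7}) + f(u_8)].
Sum ≈ -9.1416.

-9.1416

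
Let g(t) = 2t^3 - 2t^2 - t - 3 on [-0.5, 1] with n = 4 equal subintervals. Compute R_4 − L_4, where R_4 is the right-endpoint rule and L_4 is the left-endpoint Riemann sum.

R_4 ≈ -5.31445.
L_4 ≈ -5.03320.
R_4 − L_4 = -0.28125.

-0.28125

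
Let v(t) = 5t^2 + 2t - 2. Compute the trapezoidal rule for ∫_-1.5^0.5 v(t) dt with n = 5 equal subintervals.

Δt = (0.5 − (-1.5))/5 = 0.4.
v(-1.5) = 6.25, v(-1.1) = 1.85, v(-0.7) = -0.95, v(-0.3) = -2.15, v(0.1) = -1.75, v(0.5) = 0.25.
T_5 = (Δt/2)·[v(t_0) + 2v(t_1) + ... + 2v(t_{4}) + v(t_5)].
Sum = 0.1.

0.1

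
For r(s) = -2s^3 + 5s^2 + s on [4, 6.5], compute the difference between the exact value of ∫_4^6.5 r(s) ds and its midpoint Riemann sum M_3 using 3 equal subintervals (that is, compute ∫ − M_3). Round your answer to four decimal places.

-3.8339

Exact integral: ∫_4^6.5 r(s) ds ≈ -400.364583.
M_3 ≈ -396.530671.
Error ≈ -400.364583 − (-396.530671) ≈ -3.8339.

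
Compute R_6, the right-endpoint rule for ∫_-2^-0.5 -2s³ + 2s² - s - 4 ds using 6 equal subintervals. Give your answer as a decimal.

6.1484375

Δs = (-0.5 − (-2))/6 = 0.25.
Right endpoints: -1.75, -1.5, -1.25, -1, -0.75, -0.5.
f(-1.75) = 14.59375, f(-1.5) = 8.75, f(-1.25) = 4.28125, f(-1) = 1, f(-0.75) = -1.28125, f(-0.5) = -2.75.
Sum = Δs · [f(-1.75) + f(-1.5) + f(-1.25) + ...].
Sum = 6.1484375.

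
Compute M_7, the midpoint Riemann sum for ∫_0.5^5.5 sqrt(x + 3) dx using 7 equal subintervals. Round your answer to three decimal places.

Δx = (5.5 − 0.5)/7 = 5/7.
Midpoints: 6/7, 11/7, 16/7, 3, 26/7, 31/7, 36/7.
f(6/7) ≈ 1.964, f(11/7) ≈ 2.138, f(16/7) ≈ 2.299, f(3) ≈ 2.449, f(26/7) ≈ 2.591, f(31/7) ≈ 2.726, f(36/7) ≈ 2.854.
Sum = Δx · [f(6/7) + f(11/7) + f(16/7) + ...].
Sum ≈ 12.158.

12.158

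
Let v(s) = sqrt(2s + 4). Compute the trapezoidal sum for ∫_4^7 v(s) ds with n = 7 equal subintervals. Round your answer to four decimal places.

Δs = (7 − 4)/7 = 3/7.
v(4) ≈ 3.4641, v(31/7) ≈ 3.5857, v(34/7) ≈ 3.7033, v(37/7) ≈ 3.8173, v(40/7) ≈ 3.9279, v(43/7) ≈ 4.0356, v(46/7) ≈ 4.1404, v(7) ≈ 4.2426.
T_7 = (Δs/2)·[v(s_0) + 2v(s_1) + ... + 2v(s_{6}) + v(s_7)].
Sum ≈ 11.5986.

11.5986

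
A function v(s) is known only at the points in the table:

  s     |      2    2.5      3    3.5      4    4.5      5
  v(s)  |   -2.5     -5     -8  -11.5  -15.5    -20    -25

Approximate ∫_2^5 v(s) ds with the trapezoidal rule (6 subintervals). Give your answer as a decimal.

Δs = 0.5.
T_6 = (0.5/2)·[(-2.5) + 2·(-5) + 2·(-8) + 2·(-11.5) + 2·(-15.5) + 2·(-20) + (-25)] = -36.875.

-36.875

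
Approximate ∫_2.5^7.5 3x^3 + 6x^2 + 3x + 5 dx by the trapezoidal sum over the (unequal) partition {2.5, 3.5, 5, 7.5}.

3448.75

Subinterval widths: 1, 1.5, 2.5.
f(2.5) = 96.875, f(3.5) = 217.625, f(5) = 545, f(7.5) = 1630.625.
On each subinterval the trapezoid contributes (Δx_i/2)·[f(x_{i-1}) + f(x_i)].
Sum = 3448.75.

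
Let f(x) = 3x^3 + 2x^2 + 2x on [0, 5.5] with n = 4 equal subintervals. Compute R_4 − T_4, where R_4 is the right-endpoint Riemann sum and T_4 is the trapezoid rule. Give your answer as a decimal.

R_4 ≈ 1266.12792969.
T_4 ≈ 873.82324219.
R_4 − T_4 = 392.3046875.

392.3046875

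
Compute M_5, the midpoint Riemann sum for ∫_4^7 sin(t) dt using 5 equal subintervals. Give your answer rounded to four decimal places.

Δt = (7 − 4)/5 = 0.6.
Midpoints: 4.3, 4.9, 5.5, 6.1, 6.7.
f(4.3) ≈ -0.9162, f(4.9) ≈ -0.9825, f(5.5) ≈ -0.7055, f(6.1) ≈ -0.1822, f(6.7) ≈ 0.4048.
Sum = Δt · [f(4.3) + f(4.9) + f(5.5) + f(6.1) + f(6.7)].
Sum ≈ -1.4289.

-1.4289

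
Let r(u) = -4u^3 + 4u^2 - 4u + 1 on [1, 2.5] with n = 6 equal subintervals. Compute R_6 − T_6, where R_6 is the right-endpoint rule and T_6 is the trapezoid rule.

-5.4375

R_6 = -33.265625.
T_6 = -27.828125.
R_6 − T_6 = -5.4375.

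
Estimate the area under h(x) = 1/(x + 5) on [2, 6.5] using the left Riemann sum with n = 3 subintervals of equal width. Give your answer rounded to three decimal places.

Δx = (6.5 − 2)/3 = 1.5.
Left endpoints: 2, 3.5, 5.
h(2) = 1/7, h(3.5) = 2/17, h(5) = 0.1.
Sum = Δx · [h(2) + h(3.5) + h(5)].
Sum ≈ 0.541.

0.541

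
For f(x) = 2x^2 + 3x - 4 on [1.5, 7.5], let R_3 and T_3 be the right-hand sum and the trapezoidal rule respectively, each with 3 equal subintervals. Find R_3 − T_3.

R_3 = 470.
T_3 = 344.
R_3 − T_3 = 126.

126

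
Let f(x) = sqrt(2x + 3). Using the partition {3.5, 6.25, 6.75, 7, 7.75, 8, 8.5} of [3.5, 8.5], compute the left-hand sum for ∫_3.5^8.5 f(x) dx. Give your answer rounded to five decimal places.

Subinterval widths: 2.75, 0.5, 0.25, 0.75, 0.25, 0.5.
Left endpoints: 3.5, 6.25, 6.75, 7, 7.75, 8.
f(3.5) ≈ 3.16228, f(6.25) ≈ 3.93700, f(6.75) ≈ 4.06202, f(7) ≈ 4.12311, f(7.75) ≈ 4.30116, f(8) ≈ 4.35890.
Sum = Σ Δx_i · f(x_i).
Sum ≈ 18.02734.

18.02734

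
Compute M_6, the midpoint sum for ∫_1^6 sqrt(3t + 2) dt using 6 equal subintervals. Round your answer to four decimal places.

17.4012

Δt = (6 − 1)/6 = 5/6.
Midpoints: 17/12, 2.25, 37/12, 47/12, 4.75, 67/12.
f(17/12) ≈ 2.5000, f(2.25) ≈ 2.9580, f(37/12) ≈ 3.3541, f(47/12) ≈ 3.7081, f(4.75) ≈ 4.0311, f(67/12) ≈ 4.3301.
Sum = Δt · [f(17/12) + f(2.25) + f(37/12) + ...].
Sum ≈ 17.4012.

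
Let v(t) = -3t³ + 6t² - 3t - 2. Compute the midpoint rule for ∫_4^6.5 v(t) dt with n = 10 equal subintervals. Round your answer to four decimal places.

Δt = (6.5 − 4)/10 = 0.25.
Midpoints: 4.125, 4.375, 4.625, 4.875, 5.125, 5.375, 5.625, 5.875, 6.125, 6.375.
v(4.125) = -62899/512, v(4.375) = -77569/512, v(4.625) = -94375/512, v(4.875) = -113461/512, v(5.125) = -134971/512, v(5.375) = -159049/512, v(5.625) = -185839/512, v(5.875) = -215485/512, v(6.125) = -248131/512, v(6.375) = -283921/512.
Sum = Δt · [v(4.125) + v(4.375) + v(4.625) + ...].
Sum ≈ -769.3848.

-769.3848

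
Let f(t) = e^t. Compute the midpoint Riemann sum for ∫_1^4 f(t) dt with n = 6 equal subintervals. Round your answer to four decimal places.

Δt = (4 − 1)/6 = 0.5.
Midpoints: 1.25, 1.75, 2.25, 2.75, 3.25, 3.75.
f(1.25) ≈ 3.4903, f(1.75) ≈ 5.7546, f(2.25) ≈ 9.4877, f(2.75) ≈ 15.6426, f(3.25) ≈ 25.7903, f(3.75) ≈ 42.5211.
Sum = Δt · [f(1.25) + f(1.75) + f(2.25) + ...].
Sum ≈ 51.3434.

51.3434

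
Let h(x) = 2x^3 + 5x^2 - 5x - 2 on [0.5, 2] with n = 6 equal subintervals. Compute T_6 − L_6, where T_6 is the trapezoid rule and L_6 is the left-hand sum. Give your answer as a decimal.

3.375

T_6 = 8.9140625.
L_6 = 5.5390625.
T_6 − L_6 = 3.375.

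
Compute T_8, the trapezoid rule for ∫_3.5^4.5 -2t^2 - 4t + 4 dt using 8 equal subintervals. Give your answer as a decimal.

-44.171875

Δt = (4.5 − 3.5)/8 = 0.125.
f(3.5) = -34.5, f(3.625) = -36.78125, f(3.75) = -39.125, f(3.875) = -41.53125, f(4) = -44, f(4.125) = -46.53125, f(4.25) = -49.125, f(4.375) = -51.78125, f(4.5) = -54.5.
T_8 = (Δt/2)·[f(t_0) + 2f(t_1) + ... + 2f(t_{7}) + f(t_8)].
Sum = -44.171875.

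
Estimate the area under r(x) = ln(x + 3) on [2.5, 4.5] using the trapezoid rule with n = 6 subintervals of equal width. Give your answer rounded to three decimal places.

Δx = (4.5 − 2.5)/6 = 1/3.
r(2.5) ≈ 1.705, r(17/6) ≈ 1.764, r(19/6) ≈ 1.819, r(3.5) ≈ 1.872, r(23/6) ≈ 1.922, r(25/6) ≈ 1.969, r(4.5) ≈ 2.015.
T_6 = (Δx/2)·[r(x_0) + 2r(x_1) + ... + 2r(x_{5}) + r(x_6)].
Sum ≈ 3.735.

3.735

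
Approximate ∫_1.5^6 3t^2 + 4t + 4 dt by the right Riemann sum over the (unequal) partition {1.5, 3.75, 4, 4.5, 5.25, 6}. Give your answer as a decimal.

Subinterval widths: 2.25, 0.25, 0.5, 0.75, 0.75.
Right endpoints: 3.75, 4, 4.5, 5.25, 6.
f(3.75) = 61.1875, f(4) = 68, f(4.5) = 82.75, f(5.25) = 107.6875, f(6) = 136.
Sum = Σ Δt_i · f(t_i).
Sum = 378.8125.

378.8125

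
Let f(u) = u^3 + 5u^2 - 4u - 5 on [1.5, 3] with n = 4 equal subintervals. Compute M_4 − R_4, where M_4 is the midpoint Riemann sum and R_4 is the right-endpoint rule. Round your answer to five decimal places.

-10.25244

M_4 ≈ 37.1528320.
R_4 ≈ 47.4052734.
M_4 − R_4 ≈ -10.25244.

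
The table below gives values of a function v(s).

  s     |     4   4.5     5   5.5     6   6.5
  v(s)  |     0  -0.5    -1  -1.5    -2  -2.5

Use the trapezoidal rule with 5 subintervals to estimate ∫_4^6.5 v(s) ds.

Δs = 0.5.
T_5 = (0.5/2)·[0 + 2·(-0.5) + 2·(-1) + 2·(-1.5) + 2·(-2) + (-2.5)] = -3.125.

-3.125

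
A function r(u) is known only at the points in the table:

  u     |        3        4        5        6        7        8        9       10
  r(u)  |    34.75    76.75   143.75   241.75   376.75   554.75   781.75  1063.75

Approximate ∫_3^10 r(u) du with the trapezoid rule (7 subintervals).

2724.75

Δu = 1.
T_7 = (1/2)·[34.75 + 2·76.75 + 2·143.75 + 2·241.75 + 2·376.75 + 2·554.75 + 2·781.75 + 1063.75] = 2724.75.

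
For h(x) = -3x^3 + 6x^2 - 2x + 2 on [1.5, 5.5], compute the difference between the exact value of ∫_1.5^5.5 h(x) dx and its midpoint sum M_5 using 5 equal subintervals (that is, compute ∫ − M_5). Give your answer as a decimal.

-5.44

Exact integral: ∫_1.5^5.5 h(x) dx = -376.5.
M_5 = -371.06.
Error = -376.5 − (-371.06) = -5.44.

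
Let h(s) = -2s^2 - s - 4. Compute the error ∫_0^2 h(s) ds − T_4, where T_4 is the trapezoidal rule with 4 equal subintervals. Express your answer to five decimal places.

Exact integral: ∫_0^2 h(s) ds ≈ -15.3333333.
T_4 = -15.5.
Error ≈ -15.3333333 − (-15.5) ≈ 0.16667.

0.16667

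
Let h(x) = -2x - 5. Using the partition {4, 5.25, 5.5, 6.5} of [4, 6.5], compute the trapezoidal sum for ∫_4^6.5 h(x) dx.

Subinterval widths: 1.25, 0.25, 1.
h(4) = -13, h(5.25) = -15.5, h(5.5) = -16, h(6.5) = -18.
On each subinterval the trapezoid contributes (Δx_i/2)·[h(x_{i-1}) + h(x_i)].
Sum = -38.75.

-38.75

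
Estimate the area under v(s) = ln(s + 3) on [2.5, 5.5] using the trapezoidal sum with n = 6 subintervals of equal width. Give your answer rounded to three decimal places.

Δs = (5.5 − 2.5)/6 = 0.5.
v(2.5) ≈ 1.705, v(3) ≈ 1.792, v(3.5) ≈ 1.872, v(4) ≈ 1.946, v(4.5) ≈ 2.015, v(5) ≈ 2.079, v(5.5) ≈ 2.140.
T_6 = (Δs/2)·[v(s_0) + 2v(s_1) + ... + 2v(s_{5}) + v(s_6)].
Sum ≈ 5.813.

5.813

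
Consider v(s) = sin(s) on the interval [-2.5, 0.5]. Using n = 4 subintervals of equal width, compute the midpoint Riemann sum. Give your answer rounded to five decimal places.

-1.71873

Δs = (0.5 − (-2.5))/4 = 0.75.
Midpoints: -2.125, -1.375, -0.625, 0.125.
v(-2.125) ≈ -0.85032, v(-1.375) ≈ -0.98089, v(-0.625) ≈ -0.58510, v(0.125) ≈ 0.12467.
Sum = Δs · [v(-2.125) + v(-1.375) + v(-0.625) + v(0.125)].
Sum ≈ -1.71873.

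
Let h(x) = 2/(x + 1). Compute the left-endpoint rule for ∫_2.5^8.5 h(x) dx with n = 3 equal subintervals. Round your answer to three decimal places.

Δx = (8.5 − 2.5)/3 = 2.
Left endpoints: 2.5, 4.5, 6.5.
h(2.5) = 4/7, h(4.5) = 4/11, h(6.5) = 4/15.
Sum = Δx · [h(2.5) + h(4.5) + h(6.5)].
Sum ≈ 2.403.

2.403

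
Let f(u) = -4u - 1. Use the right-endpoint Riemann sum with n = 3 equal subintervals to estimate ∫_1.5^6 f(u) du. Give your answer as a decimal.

Δu = (6 − 1.5)/3 = 1.5.
Right endpoints: 3, 4.5, 6.
f(3) = -13, f(4.5) = -19, f(6) = -25.
Sum = Δu · [f(3) + f(4.5) + f(6)].
Sum = -85.5.

-85.5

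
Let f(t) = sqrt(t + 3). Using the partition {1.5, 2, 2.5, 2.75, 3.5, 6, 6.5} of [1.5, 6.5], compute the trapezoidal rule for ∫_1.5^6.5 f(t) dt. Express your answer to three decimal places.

13.140

Subinterval widths: 0.5, 0.5, 0.25, 0.75, 2.5, 0.5.
f(1.5) ≈ 2.121, f(2) ≈ 2.236, f(2.5) ≈ 2.345, f(2.75) ≈ 2.398, f(3.5) ≈ 2.550, f(6) ≈ 3.000, f(6.5) ≈ 3.082.
On each subinterval the trapezoid contributes (Δt_i/2)·[f(t_{i-1}) + f(t_i)].
Sum ≈ 13.140.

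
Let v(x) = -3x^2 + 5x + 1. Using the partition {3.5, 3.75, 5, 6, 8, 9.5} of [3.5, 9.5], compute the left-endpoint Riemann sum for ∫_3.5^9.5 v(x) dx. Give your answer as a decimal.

Subinterval widths: 0.25, 1.25, 1, 2, 1.5.
Left endpoints: 3.5, 3.75, 5, 6, 8.
v(3.5) = -18.25, v(3.75) = -22.4375, v(5) = -49, v(6) = -77, v(8) = -151.
Sum = Σ Δx_i · v(x_i).
Sum = -462.109375.

-462.109375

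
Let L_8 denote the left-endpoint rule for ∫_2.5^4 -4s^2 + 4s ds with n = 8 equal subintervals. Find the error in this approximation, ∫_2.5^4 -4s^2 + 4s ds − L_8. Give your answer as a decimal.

-3.05859375

Exact integral: ∫_2.5^4 f(s) ds = -45.
L_8 = -41.94140625.
Error = -45 − (-41.94140625) = -3.05859375.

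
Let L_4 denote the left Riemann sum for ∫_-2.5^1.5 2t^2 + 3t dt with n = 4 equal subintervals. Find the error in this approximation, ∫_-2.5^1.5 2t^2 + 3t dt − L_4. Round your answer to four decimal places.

0.6667

Exact integral: ∫_-2.5^1.5 f(t) dt ≈ 6.666667.
L_4 = 6.
Error ≈ 6.666667 − 6 ≈ 0.6667.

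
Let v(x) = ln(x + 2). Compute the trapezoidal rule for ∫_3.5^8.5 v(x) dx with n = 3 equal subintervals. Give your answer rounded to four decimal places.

Δx = (8.5 − 3.5)/3 = 5/3.
v(3.5) ≈ 1.7047, v(31/6) ≈ 1.9694, v(41/6) ≈ 2.1785, v(8.5) ≈ 2.3514.
T_3 = (Δx/2)·[v(x_0) + 2v(x_1) + 2v(x_2) + v(x_3)].
Sum ≈ 10.2934.

10.2934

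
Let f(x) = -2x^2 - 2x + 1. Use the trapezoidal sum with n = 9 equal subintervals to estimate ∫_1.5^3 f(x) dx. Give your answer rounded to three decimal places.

Δx = (3 − 1.5)/9 = 1/6.
f(1.5) = -6.5, f(5/3) = -71/9, f(11/6) = -169/18, f(2) = -11, f(13/6) = -229/18, f(7/3) = -131/9, f(2.5) = -16.5, f(8/3) = -167/9, f(17/6) = -373/18, f(3) = -23.
T_9 = (Δx/2)·[f(x_0) + 2f(x_1) + ... + 2f(x_{8}) + f(x_9)].
Sum ≈ -21.014.

-21.014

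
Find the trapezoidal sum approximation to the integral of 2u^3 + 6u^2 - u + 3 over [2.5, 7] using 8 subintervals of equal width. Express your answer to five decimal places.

1836.03076

Δu = (7 − 2.5)/8 = 0.5625.
f(2.5) = 69.25, f(3.0625) = 232769/2048, f(3.625) = 173.48828125, f(4.1875) = 513803/2048, f(4.75) = 347.96875, f(5.3125) = 956189/2048, f(5.875) = 609.77734375, f(6.4375) = 1594919/2048, f(7) = 976.
T_8 = (Δu/2)·[f(u_0) + 2f(u_1) + ... + 2f(u_{7}) + f(u_8)].
Sum ≈ 1836.03076.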